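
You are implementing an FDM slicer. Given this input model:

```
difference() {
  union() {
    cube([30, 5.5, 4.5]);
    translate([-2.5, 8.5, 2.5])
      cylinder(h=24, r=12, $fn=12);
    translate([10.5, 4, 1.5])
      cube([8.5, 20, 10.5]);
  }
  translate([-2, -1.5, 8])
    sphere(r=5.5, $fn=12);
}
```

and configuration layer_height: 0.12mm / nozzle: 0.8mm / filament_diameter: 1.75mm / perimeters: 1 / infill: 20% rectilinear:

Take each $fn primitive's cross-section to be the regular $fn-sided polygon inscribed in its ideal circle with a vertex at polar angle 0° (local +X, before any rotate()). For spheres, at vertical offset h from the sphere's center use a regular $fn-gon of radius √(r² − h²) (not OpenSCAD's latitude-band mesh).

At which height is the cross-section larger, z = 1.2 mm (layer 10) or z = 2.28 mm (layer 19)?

layer 19 (z = 2.28 mm)

Layer 10 (z = 1.2): the cube (footprint 30×5.5) is included at this height (area 165.00 mm²); the cylinder at (-2.5, 8.5) is absent (z outside [2.5, 26.5]); the cube at (10.5, 4) does not reach this height (z outside [1.5, 12]); Taking the union: only the 30×5.5 cube is present, so the union is just that shape — area = 165.00 mm²; the sphere at (-2, -1.5) is absent (|z−center|=6.800 > r=5.5); Subtracting the remaining from the first: none of the subtracted shapes is present at this height, so that combined region is unchanged — area = 165.00 mm². So its area = 165.00 mm². Layer 19 (z = 2.28): the cube is present — its section is the full 30×5.5 rectangle (area 165.00 mm²); the cylinder at (-2.5, 8.5) is absent (z outside [2.5, 26.5]); the cube at (10.5, 4) (footprint 8.5×20) is included at this height (area 170.00 mm²); Combining (union): the regions partially overlap — summed areas 335.00 mm² minus the doubly-counted overlap 12.75 mm² gives 322.25 mm² — area = 322.25 mm²; the sphere at (-2, -1.5) does not reach this height (|z−center|=5.720 > r=5.5); Taking the first minus the rest: none of the subtracted shapes is present at this height, so the result so far is unchanged — area = 322.25 mm². So its area = 322.25 mm². Layer 19 is larger (322.25 vs 165.00 mm²).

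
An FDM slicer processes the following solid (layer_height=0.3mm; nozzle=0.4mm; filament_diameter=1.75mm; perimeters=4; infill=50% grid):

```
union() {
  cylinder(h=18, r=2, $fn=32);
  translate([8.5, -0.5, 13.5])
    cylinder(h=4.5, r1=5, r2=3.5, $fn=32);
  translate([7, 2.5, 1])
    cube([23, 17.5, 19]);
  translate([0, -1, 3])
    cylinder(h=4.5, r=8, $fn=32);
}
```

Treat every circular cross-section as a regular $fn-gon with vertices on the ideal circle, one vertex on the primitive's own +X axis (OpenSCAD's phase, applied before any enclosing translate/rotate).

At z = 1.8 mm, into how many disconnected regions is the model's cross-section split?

2

At z = 1.8 mm: the r=2 cylinder contributes a regular 32-gon of circumradius 2; the cone at (8.5, -0.5) is not intersected at this z (z outside [13.5, 18]); the cube at (7, 2.5) is present — its section is the full 23×17.5 rectangle; the cylinder at (0, -1) does not reach this height (z outside [3, 7.5]); Merging all regions: the 2 present regions are separate (no shared area or edge), so areas and boundary lengths simply add and each stays a separate island — 2 connected regions. The result has 2 disconnected regions.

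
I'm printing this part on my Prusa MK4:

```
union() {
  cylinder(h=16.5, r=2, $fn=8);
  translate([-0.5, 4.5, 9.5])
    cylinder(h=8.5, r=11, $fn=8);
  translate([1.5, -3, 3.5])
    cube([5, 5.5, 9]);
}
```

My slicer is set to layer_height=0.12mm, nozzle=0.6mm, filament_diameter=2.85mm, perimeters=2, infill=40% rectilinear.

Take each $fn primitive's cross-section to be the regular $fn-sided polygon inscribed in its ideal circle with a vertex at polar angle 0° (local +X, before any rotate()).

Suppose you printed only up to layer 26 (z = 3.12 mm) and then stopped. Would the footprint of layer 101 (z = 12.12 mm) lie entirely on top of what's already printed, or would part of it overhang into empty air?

part overhangs

Compare the two slices. At z = 3.12: the r=2 cylinder gives a regular 8-gon of circumradius 2 (constant along its height) (area = (8/2)·2.000²·sin(360°/8) = 11.31 mm²); the cylinder at (-0.5, 4.5) is not intersected at this z (z outside [9.5, 18]); the cube at (1.5, -3) is absent (z outside [3.5, 12.5]); Taking the union: only the r=2 cylinder is present, so the union is just that shape — area = 11.31 mm². At z = 12.12: the cylinder: section is a regular 8-gon, circumradius r=2 (area = (8/2)·2.000²·sin(360°/8) = 11.31 mm²); the r=11 cylinder at (-0.5, 4.5) contributes a regular 8-gon of circumradius 11 (area = (8/2)·11.000²·sin(360°/8) = 342.24 mm²); the cube at (1.5, -3) is present — its section is the full 5×5.5 rectangle (area 27.50 mm²); Combining (union): the regions partially overlap — summed areas 381.05 mm² minus the doubly-counted overlap 38.81 mm² gives 342.24 mm² — area = 342.24 mm². Checking containment: at z = 12.12 the cross-section extends beyond the z = 3.12 cross-section by about 330.93 mm².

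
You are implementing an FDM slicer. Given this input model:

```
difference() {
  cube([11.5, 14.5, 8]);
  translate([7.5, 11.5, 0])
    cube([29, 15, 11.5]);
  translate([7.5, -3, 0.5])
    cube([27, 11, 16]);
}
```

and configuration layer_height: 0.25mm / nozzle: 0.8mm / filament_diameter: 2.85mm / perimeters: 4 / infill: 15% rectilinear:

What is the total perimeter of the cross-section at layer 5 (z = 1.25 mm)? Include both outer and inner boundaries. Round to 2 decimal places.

At z = 1.25 mm: the 11.5×14.5 cube contributes its full rectangle (perimeter 52.00 mm); the cube at (7.5, 11.5) is present — its section is the full 29×15 rectangle (perimeter 88.00 mm); the cube at (7.5, -3) is present — its section is the full 27×11 rectangle (perimeter 76.00 mm); Taking the first minus the rest: starting from the 11.5×14.5 cube, the 29×15 cube at (7.5, 11.5) partially overlaps it — only the 12.00 mm² overlap (of its 435.00 mm²) is removed, clipping the outline; the 27×11 cube at (7.5, -3) partially overlaps it — only the 32.00 mm² overlap (of its 297.00 mm²) is removed, clipping the outline — boundary = 52.00 mm. Overall, the cross-section is a single solid region. Total boundary length (outer) = 52.00 mm.

52.00 mm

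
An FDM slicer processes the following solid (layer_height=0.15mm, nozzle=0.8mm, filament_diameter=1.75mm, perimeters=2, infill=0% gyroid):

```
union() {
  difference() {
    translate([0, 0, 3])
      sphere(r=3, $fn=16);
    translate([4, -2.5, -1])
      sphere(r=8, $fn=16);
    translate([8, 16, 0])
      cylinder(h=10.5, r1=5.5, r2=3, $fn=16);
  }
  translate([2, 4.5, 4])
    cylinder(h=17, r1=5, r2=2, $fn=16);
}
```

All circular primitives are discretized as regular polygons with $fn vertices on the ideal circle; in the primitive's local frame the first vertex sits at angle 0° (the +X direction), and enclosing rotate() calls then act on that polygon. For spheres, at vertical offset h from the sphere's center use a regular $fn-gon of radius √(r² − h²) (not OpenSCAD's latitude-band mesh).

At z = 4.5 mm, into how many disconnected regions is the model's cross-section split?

1

At z = 4.5 mm: the r=3 sphere contributes a regular 16-gon of circumradius √(3²−1.5²) = 2.598; the sphere at (4, -2.5): section is a regular 16-gon, circumradius = √(r²−h²) = √(8²−5.5²) = 5.809; the cone at (8, 16) (r1=5.5→r2=3) has section circumradius 4.429 here — a regular 16-gon; Taking the first minus the rest: starting from the r=3 sphere, the r=8 sphere at (4, -2.5) partially overlaps it — only the 14.50 mm² overlap (of its 103.32 mm²) is removed, clipping the outline; the cone at (8, 16) misses the remaining region (no effect) — 1 connected region; the cone at (2, 4.5): at t=0.029 of its height the radius interpolates to r₁+(r₂−r₁)t = 4.912, giving a regular 16-gon of that circumradius; Taking the union: the regions partially overlap (shared area 2.82 mm²), so overlapping operands fuse into one piece — 1 connected region. The result has 1 disconnected region.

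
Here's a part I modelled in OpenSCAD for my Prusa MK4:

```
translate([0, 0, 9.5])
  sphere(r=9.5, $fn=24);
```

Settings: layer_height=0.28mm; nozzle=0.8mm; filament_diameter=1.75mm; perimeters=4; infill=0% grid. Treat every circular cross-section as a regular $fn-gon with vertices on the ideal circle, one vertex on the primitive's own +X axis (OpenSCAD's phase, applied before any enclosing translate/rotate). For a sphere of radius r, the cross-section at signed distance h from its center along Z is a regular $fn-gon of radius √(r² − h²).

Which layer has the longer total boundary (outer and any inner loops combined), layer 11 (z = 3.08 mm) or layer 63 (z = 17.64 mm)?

layer 11 (z = 3.08 mm)

Layer 11 (z = 3.08): the r=9.5 sphere slices to a regular 24-gon of circumradius 7.002 (√(r²−h²) with h=6.42 from center) (perimeter = 2·24·7.002·sin(180°/24) = 43.87 mm). So its perimeter = 43.87 mm. Layer 63 (z = 17.64): the r=9.5 sphere contributes a regular 24-gon of circumradius √(9.5²−8.14²) = 4.898 (perimeter = 2·24·4.898·sin(180°/24) = 30.69 mm). So its perimeter = 30.69 mm. Layer 11 is larger (43.87 vs 30.69 mm).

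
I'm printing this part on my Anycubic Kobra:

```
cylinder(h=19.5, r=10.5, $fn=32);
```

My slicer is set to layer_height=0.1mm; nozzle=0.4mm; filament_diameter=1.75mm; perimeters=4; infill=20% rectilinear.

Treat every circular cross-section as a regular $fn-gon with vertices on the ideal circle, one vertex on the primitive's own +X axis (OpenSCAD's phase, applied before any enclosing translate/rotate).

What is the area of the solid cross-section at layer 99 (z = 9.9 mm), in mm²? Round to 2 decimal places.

344.14 mm²

At z = 9.9 mm: the r=10.5 cylinder gives a regular 32-gon of circumradius 10.5 (constant along its height) (area = (32/2)·10.500²·sin(360°/32) = 344.14 mm²). Overall, the cross-section is a single solid region. Net area = 344.14 mm².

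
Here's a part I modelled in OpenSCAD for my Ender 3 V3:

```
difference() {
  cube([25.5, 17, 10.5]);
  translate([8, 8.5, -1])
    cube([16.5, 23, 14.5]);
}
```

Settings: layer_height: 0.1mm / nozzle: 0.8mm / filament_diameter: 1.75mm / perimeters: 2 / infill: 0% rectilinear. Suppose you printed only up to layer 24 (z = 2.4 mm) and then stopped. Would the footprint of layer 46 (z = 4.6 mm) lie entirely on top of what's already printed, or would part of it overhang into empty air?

entirely on top

Compare the two slices. At z = 2.4: the cube is present — its section is the full 25.5×17 rectangle (area 433.50 mm²); the cube at (8, 8.5) (footprint 16.5×23) is included at this height (area 379.50 mm²); Taking the first minus the rest: starting from the 25.5×17 cube (433.50 mm²), the 16.5×23 cube at (8, 8.5) partially overlaps it — only the 140.25 mm² overlap (of its 379.50 mm²) is removed, clipping the outline — area = 293.25 mm². At z = 4.6: the cube (footprint 25.5×17) is included at this height (area 433.50 mm²); the cube at (8, 8.5) is present — its section is the full 16.5×23 rectangle (area 379.50 mm²); Subtracting the remaining from the first: starting from the 25.5×17 cube (433.50 mm²), the 16.5×23 cube at (8, 8.5) partially overlaps it — only the 140.25 mm² overlap (of its 379.50 mm²) is removed, clipping the outline — area = 293.25 mm². Checking containment: the cross-section at z = 4.6 is a subset of the cross-section at z = 2.4.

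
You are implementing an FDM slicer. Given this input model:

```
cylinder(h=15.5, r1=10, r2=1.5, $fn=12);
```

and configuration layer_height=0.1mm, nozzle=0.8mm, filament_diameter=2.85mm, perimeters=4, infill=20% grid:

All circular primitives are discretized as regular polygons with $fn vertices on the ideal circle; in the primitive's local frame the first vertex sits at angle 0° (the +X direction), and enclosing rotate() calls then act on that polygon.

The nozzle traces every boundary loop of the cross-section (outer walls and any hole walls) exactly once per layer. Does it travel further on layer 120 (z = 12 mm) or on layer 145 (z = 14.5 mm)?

layer 120 (z = 12 mm)

Layer 120 (z = 12): the cone contributes a regular 12-gon of circumradius 3.419 (interpolated between r1=10 and r2=1.5 at t=0.774) (perimeter = 2·12·3.419·sin(180°/12) = 21.24 mm). So its perimeter = 21.24 mm. Layer 145 (z = 14.5): the cone: at t=0.935 of its height the radius interpolates to r₁+(r₂−r₁)t = 2.048, giving a regular 12-gon of that circumradius (perimeter = 2·12·2.048·sin(180°/12) = 12.72 mm). So its perimeter = 12.72 mm. Layer 120 is larger (21.24 vs 12.72 mm).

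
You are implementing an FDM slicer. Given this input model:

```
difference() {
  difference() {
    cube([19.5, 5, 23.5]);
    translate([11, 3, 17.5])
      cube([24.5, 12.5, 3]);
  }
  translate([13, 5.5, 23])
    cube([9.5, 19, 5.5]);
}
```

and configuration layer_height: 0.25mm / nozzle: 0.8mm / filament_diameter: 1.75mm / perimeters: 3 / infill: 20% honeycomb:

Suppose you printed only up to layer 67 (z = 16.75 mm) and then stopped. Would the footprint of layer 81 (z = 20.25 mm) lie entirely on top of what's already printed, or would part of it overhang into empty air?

Compare the two slices. At z = 16.75: the cube (footprint 19.5×5) is included at this height (area 97.50 mm²); the cube at (11, 3) is not intersected at this z (z outside [17.5, 20.5]); After the difference (first − rest): none of the subtracted shapes is present at this height, so the 19.5×5 cube is unchanged — area = 97.50 mm²; the cube at (13, 5.5) is absent (z outside [23, 28.5]); After the difference (first − rest): none of the subtracted shapes is present at this height, so that combined region is unchanged — area = 97.50 mm². At z = 20.25: the 19.5×5 cube contributes its full rectangle (area 97.50 mm²); the cube at (11, 3) is present — its section is the full 24.5×12.5 rectangle (area 306.25 mm²); After the difference (first − rest): starting from the 19.5×5 cube (97.50 mm²), the 24.5×12.5 cube at (11, 3) partially overlaps it — only the 17.00 mm² overlap (of its 306.25 mm²) is removed, clipping the outline — area = 80.50 mm²; the cube at (13, 5.5) is not intersected at this z (z outside [23, 28.5]); Taking the first minus the rest: none of the subtracted shapes is present at this height, so the result so far is unchanged — area = 80.50 mm². Checking containment: the cross-section at z = 20.25 is a subset of the cross-section at z = 16.75.

entirely on top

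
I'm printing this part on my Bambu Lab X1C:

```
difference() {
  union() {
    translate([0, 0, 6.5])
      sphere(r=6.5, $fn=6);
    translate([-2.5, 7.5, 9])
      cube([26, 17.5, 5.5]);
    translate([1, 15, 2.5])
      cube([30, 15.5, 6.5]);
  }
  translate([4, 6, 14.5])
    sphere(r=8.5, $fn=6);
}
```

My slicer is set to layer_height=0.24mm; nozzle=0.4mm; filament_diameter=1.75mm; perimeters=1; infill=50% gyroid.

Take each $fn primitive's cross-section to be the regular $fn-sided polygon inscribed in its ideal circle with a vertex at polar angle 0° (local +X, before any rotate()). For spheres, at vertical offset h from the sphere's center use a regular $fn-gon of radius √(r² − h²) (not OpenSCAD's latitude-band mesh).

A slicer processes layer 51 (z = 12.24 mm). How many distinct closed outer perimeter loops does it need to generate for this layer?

2

At z = 12.24 mm: the r=6.5 sphere contributes a regular 6-gon of circumradius √(6.5²−5.74²) = 3.050; the 26×17.5 cube at (-2.5, 7.5) contributes its full rectangle; the cube at (1, 15) does not reach this height (z outside [2.5, 9]); Merging all regions: the 2 present regions are separate (no shared area or edge), so areas and boundary lengths simply add and each stays a separate island — 2 connected regions; the r=8.5 sphere at (4, 6) slices to a regular 6-gon of circumradius 8.194 (√(r²−h²) with h=2.26 from center); Subtracting the remaining from the first: starting from that combined region, the r=8.5 sphere at (4, 6) partially overlaps it — only the 76.55 mm² overlap (of its 174.44 mm²) is removed, clipping the outline — 2 connected regions. The result has 2 disconnected regions.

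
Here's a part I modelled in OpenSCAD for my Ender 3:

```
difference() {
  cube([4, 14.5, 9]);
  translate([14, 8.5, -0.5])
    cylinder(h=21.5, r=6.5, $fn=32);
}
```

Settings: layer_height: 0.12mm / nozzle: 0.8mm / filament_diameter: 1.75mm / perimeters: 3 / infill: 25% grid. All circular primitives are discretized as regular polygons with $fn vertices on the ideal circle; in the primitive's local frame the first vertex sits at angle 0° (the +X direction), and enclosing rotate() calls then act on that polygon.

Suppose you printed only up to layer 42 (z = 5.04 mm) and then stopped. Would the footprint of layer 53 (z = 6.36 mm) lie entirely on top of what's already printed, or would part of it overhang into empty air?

entirely on top

Compare the two slices. At z = 5.04: the 4×14.5 cube contributes its full rectangle (area 58.00 mm²); the r=6.5 cylinder at (14, 8.5) contributes a regular 32-gon of circumradius 6.5 (area = (32/2)·6.500²·sin(360°/32) = 131.88 mm²); Taking the first minus the rest: starting from the 4×14.5 cube (58.00 mm²), the r=6.5 cylinder at (14, 8.5) misses the remaining region (no effect) — area = 58.00 mm². At z = 6.36: the cube (footprint 4×14.5) is included at this height (area 58.00 mm²); the cylinder at (14, 8.5): section is a regular 32-gon, circumradius r=6.5 (area = (32/2)·6.500²·sin(360°/32) = 131.88 mm²); Taking the first minus the rest: starting from the 4×14.5 cube (58.00 mm²), the r=6.5 cylinder at (14, 8.5) misses the remaining region (no effect) — area = 58.00 mm². Checking containment: the cross-section at z = 6.36 is a subset of the cross-section at z = 5.04.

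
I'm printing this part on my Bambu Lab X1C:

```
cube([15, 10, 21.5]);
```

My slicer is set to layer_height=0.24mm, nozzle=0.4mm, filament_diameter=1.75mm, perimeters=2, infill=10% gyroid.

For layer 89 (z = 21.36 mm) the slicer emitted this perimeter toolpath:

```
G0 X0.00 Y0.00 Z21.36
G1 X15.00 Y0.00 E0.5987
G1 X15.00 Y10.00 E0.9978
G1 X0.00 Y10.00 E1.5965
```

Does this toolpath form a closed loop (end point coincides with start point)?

Start point (G0): (0.00, 0.00). End point (last G1): the path does not return to the start — open.

no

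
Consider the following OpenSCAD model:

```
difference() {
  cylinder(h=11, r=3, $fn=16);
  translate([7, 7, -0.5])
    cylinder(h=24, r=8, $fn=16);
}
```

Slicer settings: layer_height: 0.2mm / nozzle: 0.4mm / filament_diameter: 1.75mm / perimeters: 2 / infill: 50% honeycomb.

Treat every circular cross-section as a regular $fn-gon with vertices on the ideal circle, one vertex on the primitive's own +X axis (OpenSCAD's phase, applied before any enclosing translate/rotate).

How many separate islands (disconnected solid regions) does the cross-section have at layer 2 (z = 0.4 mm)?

1

At z = 0.4 mm: the r=3 cylinder contributes a regular 16-gon of circumradius 3; the r=8 cylinder at (7, 7) contributes a regular 16-gon of circumradius 8; After the difference (first − rest): starting from the r=3 cylinder, the r=8 cylinder at (7, 7) partially overlaps it — only the 2.48 mm² overlap (of its 195.93 mm²) is removed, clipping the outline — 1 connected region. Overall, the cross-section is a single solid region. Island count = 1.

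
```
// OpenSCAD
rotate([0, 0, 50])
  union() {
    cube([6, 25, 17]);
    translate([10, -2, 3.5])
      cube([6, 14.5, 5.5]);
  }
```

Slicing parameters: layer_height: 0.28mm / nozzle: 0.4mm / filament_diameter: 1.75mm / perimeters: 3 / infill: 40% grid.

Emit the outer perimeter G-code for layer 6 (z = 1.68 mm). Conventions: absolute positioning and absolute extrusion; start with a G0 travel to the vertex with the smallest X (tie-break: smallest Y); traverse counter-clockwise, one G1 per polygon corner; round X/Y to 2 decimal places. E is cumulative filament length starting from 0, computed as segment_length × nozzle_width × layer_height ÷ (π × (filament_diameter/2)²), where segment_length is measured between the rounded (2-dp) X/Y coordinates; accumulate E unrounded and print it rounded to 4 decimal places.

At z = 1.68 mm: the 6×25 cube contributes its full rectangle; the cube at (10, -2) is absent (z outside [3.5, 9]); Combining (union): only the 6×25 cube is present, so the union is just that shape — 1 connected region; (rotated 50° about Z; rotation is an isometry so areas/perimeters/island counts are preserved). The outline is a single polygon with 4 vertices. Extrusion per mm of travel: 0.4 × 0.28 / (π × 0.875²) = 0.046564. Accumulating E over each segment gives final E = 2.8874.

G0 X-19.15 Y16.07 Z1.68
G1 X0.00 Y0.00 E1.1641
G1 X3.86 Y4.60 E1.4437
G1 X-15.29 Y20.67 E2.6078
G1 X-19.15 Y16.07 E2.8874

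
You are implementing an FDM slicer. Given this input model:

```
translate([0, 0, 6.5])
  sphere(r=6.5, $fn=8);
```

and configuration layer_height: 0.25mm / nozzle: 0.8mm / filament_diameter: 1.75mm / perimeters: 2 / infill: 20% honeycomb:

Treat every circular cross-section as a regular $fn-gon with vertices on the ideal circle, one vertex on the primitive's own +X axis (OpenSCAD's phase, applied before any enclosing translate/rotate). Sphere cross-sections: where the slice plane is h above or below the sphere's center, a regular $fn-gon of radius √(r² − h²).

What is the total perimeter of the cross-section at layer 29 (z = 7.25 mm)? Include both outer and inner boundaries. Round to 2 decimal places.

At z = 7.25 mm: the sphere: section is a regular 8-gon, circumradius = √(r²−h²) = √(6.5²−0.75²) = 6.457 (perimeter = 2·8·6.457·sin(180°/8) = 39.53 mm). Overall, the cross-section is a single solid region. Total boundary length (outer) = 39.53 mm.

39.53 mm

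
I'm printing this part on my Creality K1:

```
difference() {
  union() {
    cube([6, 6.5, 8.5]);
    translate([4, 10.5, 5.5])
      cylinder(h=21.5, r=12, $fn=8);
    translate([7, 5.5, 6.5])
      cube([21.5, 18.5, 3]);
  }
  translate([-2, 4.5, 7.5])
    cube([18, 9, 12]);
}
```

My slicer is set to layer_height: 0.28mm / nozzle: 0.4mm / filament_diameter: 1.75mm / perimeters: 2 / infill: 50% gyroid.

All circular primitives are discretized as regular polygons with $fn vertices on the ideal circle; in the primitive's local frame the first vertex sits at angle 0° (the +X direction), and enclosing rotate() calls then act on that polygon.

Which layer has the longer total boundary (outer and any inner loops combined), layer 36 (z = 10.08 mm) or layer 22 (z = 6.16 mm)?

Layer 36 (z = 10.08): the cube is not intersected at this z (z outside [0, 8.5]); the cylinder at (4, 10.5): section is a regular 8-gon, circumradius r=12 (perimeter = 2·8·12.000·sin(180°/8) = 73.48 mm); the cube at (7, 5.5) is not intersected at this z (z outside [6.5, 9.5]); Combining (union): only the r=12 cylinder at (4, 10.5) is present, so the union is just that shape — boundary = 73.48 mm; the 18×9 cube at (-2, 4.5) contributes its full rectangle (perimeter 54.00 mm); Taking the first minus the rest: starting from the result so far, the 18×9 cube at (-2, 4.5) partially overlaps it — only the 152.68 mm² overlap (of its 162.00 mm²) is removed, clipping the outline — boundary = 105.01 mm. So its perimeter = 105.01 mm. Layer 22 (z = 6.16): the cube is present — its section is the full 6×6.5 rectangle (perimeter 25.00 mm); the r=12 cylinder at (4, 10.5) gives a regular 8-gon of circumradius 12 (constant along its height) (perimeter = 2·8·12.000·sin(180°/8) = 73.48 mm); the cube at (7, 5.5) is not intersected at this z (z outside [6.5, 9.5]); Combining (union): the regions partially overlap (shared area 38.97 mm²), so the edge portions inside another operand are dropped and the merged outline is re-measured after clipping — boundary = 73.60 mm; the cube at (-2, 4.5) does not reach this height (z outside [7.5, 19.5]); After the difference (first − rest): none of the subtracted shapes is present at this height, so the result so far is unchanged — boundary = 73.60 mm. So its perimeter = 73.60 mm. Layer 36 is larger (105.01 vs 73.60 mm).

layer 36 (z = 10.08 mm)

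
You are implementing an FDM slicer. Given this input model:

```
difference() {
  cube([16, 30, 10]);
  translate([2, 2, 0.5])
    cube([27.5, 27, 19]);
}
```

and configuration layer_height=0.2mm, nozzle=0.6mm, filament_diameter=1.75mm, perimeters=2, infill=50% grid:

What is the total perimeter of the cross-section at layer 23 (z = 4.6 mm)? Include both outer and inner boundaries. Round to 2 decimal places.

At z = 4.6 mm: the cube is present — its section is the full 16×30 rectangle (perimeter 92.00 mm); the cube at (2, 2) (footprint 27.5×27) is included at this height (perimeter 109.00 mm); Subtracting the remaining from the first: starting from the 16×30 cube, the 27.5×27 cube at (2, 2) partially overlaps it — only the 378.00 mm² overlap (of its 742.50 mm²) is removed, clipping the outline — boundary = 120.00 mm. Overall, the cross-section is a single solid region. Total boundary length (outer) = 120.00 mm.

120.00 mm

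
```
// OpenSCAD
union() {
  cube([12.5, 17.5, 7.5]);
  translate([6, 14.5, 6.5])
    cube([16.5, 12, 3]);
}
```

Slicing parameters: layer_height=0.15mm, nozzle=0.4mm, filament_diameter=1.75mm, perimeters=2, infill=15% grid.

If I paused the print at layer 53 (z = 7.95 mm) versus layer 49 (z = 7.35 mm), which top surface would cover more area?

layer 49 (z = 7.35 mm)

Layer 53 (z = 7.95): the cube is absent (z outside [0, 7.5]); the cube at (6, 14.5) is present — its section is the full 16.5×12 rectangle (area 198.00 mm²); Taking the union: only the 16.5×12 cube at (6, 14.5) is present, so the union is just that shape — area = 198.00 mm². So its area = 198.00 mm². Layer 49 (z = 7.35): the cube (footprint 12.5×17.5) is included at this height (area 218.75 mm²); the cube at (6, 14.5) is present — its section is the full 16.5×12 rectangle (area 198.00 mm²); Taking the union: the regions partially overlap — summed areas 416.75 mm² minus the doubly-counted overlap 19.50 mm² gives 397.25 mm² — area = 397.25 mm². So its area = 397.25 mm². Layer 49 is larger (397.25 vs 198.00 mm²).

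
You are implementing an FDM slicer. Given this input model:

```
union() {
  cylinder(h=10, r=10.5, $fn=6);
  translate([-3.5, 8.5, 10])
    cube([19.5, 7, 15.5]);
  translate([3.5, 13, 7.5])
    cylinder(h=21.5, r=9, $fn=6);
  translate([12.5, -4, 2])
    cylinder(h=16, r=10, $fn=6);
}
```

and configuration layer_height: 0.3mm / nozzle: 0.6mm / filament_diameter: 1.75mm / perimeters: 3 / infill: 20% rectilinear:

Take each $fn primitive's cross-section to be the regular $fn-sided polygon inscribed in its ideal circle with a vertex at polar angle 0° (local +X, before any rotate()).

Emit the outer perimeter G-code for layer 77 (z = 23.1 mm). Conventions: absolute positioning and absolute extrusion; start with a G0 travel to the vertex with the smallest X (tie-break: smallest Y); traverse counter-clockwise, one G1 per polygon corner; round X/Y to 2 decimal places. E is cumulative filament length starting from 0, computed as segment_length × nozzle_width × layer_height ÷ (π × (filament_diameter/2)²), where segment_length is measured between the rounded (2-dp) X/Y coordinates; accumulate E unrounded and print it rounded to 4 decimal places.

At z = 23.1 mm: the cylinder is not intersected at this z (z outside [0, 10]); the 19.5×7 cube at (-3.5, 8.5) contributes its full rectangle; the r=9 cylinder at (3.5, 13) contributes a regular 6-gon of circumradius 9; the cylinder at (12.5, -4) does not reach this height (z outside [2, 18]); Merging all regions: the regions partially overlap (shared area 104.04 mm²), so overlapping operands fuse into one piece — 1 connected region. The outline is a single polygon with 12 vertices. Extrusion per mm of travel: 0.6 × 0.3 / (π × 0.875²) = 0.074835. Accumulating E over each segment gives final E = 4.8181.

G0 X-5.50 Y13.00 Z23.10
G1 X-3.50 Y9.54 E0.2991
G1 X-3.50 Y8.50 E0.3769
G1 X-2.90 Y8.50 E0.4218
G1 X-1.00 Y5.21 E0.7061
G1 X8.00 Y5.21 E1.3796
G1 X9.90 Y8.50 E1.6640
G1 X16.00 Y8.50 E2.1205
G1 X16.00 Y15.50 E2.6443
G1 X11.06 Y15.50 E3.0140
G1 X8.00 Y20.79 E3.4713
G1 X-1.00 Y20.79 E4.1448
G1 X-5.50 Y13.00 E4.8181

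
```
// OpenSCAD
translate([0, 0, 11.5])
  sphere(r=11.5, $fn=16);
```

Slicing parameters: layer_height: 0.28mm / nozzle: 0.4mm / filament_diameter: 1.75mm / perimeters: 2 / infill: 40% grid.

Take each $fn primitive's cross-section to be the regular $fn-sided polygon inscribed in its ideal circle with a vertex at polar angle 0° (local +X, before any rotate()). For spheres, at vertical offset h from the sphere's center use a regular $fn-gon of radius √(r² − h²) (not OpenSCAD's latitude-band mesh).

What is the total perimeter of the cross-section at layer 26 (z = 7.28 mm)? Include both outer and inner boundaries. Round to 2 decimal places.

66.78 mm

At z = 7.28 mm: the sphere: section is a regular 16-gon, circumradius = √(r²−h²) = √(11.5²−4.22²) = 10.698 (perimeter = 2·16·10.698·sin(180°/16) = 66.78 mm). Overall, the cross-section is a single solid region. Total boundary length (outer) = 66.78 mm.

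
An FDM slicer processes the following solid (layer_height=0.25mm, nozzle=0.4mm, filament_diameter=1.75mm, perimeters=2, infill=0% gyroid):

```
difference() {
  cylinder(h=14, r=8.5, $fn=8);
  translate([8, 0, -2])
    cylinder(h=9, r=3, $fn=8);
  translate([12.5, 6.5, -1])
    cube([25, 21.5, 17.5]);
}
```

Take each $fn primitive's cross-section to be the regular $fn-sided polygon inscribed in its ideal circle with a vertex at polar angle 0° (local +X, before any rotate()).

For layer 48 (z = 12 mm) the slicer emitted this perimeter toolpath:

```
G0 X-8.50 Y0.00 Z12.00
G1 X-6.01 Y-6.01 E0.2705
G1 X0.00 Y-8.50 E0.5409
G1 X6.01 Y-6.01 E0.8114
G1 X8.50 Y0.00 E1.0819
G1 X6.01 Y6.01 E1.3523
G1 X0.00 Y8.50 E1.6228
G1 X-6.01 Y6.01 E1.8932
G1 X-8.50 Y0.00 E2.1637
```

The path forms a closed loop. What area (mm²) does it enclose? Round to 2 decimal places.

204.34 mm²

Apply the shoelace formula to the sequence of (X, Y) vertices; enclosed area = 204.34 mm².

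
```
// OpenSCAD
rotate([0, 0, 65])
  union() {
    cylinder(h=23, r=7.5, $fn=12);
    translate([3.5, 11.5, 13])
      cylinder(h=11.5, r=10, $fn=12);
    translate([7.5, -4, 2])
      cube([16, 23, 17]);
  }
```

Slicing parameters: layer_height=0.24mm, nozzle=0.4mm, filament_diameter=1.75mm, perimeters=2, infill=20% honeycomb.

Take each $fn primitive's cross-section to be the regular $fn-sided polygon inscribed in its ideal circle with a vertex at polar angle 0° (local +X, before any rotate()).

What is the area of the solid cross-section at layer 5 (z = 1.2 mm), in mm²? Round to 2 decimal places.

168.75 mm²

At z = 1.2 mm: the cylinder: section is a regular 12-gon, circumradius r=7.5 (area = (12/2)·7.500²·sin(360°/12) = 168.75 mm²); the cylinder at (3.5, 11.5) is not intersected at this z (z outside [13, 24.5]); the cube at (7.5, -4) is absent (z outside [2, 19]); Taking the union: only the r=7.5 cylinder is present, so the union is just that shape — area = 168.75 mm²; (rotated 65° about Z; rotation is an isometry so areas/perimeters/island counts are preserved). Overall, the cross-section is a single solid region. Net area = 168.75 mm².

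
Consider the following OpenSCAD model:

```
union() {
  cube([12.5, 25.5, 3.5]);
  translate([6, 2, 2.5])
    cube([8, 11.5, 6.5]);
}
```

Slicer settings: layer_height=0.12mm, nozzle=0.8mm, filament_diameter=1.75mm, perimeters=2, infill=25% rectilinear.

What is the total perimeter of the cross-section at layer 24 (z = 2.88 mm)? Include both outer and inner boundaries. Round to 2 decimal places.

At z = 2.88 mm: the cube is present — its section is the full 12.5×25.5 rectangle (perimeter 76.00 mm); the cube at (6, 2) is present — its section is the full 8×11.5 rectangle (perimeter 39.00 mm); Combining (union): the regions partially overlap (shared area 74.75 mm²), so the edge portions inside another operand are dropped and the merged outline is re-measured after clipping — boundary = 79.00 mm. Overall, the cross-section is a single solid region. Total boundary length (outer) = 79.00 mm.

79.00 mm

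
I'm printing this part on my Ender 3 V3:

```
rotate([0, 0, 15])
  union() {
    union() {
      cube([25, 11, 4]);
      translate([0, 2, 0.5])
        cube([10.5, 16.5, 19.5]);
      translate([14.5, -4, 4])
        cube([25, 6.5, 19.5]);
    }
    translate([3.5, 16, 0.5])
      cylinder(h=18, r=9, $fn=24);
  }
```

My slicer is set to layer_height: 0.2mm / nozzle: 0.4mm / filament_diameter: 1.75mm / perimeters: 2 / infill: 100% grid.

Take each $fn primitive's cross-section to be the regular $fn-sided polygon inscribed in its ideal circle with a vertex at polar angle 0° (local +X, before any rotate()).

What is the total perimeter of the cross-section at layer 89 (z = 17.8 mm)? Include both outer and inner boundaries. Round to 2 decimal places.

At z = 17.8 mm: the cube is absent (z outside [0, 4]); the cube at (0, 2) (footprint 10.5×16.5) is included at this height (perimeter 54.00 mm); the cube at (14.5, -4) is present — its section is the full 25×6.5 rectangle (perimeter 63.00 mm); Combining (union): the 2 present regions are separate (no shared area or edge), so areas and boundary lengths simply add and each stays a separate island — boundary = 117.00 mm; the r=9 cylinder at (3.5, 16) gives a regular 24-gon of circumradius 9 (constant along its height) (perimeter = 2·24·9.000·sin(180°/24) = 56.39 mm); Merging all regions: the regions partially overlap (shared area 112.23 mm²), so the edge portions inside another operand are dropped and the merged outline is re-measured after clipping — boundary = 132.43 mm; (whole slice rotated 15° about Z — lengths, areas and connectivity unchanged). Overall, the cross-section has 2 separate islands. Total boundary length (outer) = 132.43 mm.

132.43 mm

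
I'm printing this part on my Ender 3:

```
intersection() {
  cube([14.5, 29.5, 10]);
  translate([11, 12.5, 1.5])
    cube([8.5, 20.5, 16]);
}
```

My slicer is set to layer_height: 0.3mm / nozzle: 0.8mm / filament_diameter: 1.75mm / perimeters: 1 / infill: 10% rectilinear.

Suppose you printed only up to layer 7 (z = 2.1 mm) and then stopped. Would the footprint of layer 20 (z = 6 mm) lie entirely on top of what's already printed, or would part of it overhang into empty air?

Compare the two slices. At z = 2.1: the 14.5×29.5 cube contributes its full rectangle (area 427.75 mm²); the cube at (11, 12.5) is present — its section is the full 8.5×20.5 rectangle (area 174.25 mm²); Taking the intersection: the 8.5×20.5 cube at (11, 12.5) partially overlaps the 14.5×29.5 cube; clipping to the common part keeps 59.50 mm² — area = 59.50 mm². At z = 6: the cube (footprint 14.5×29.5) is included at this height (area 427.75 mm²); the 8.5×20.5 cube at (11, 12.5) contributes its full rectangle (area 174.25 mm²); After intersecting: the 8.5×20.5 cube at (11, 12.5) partially overlaps the 14.5×29.5 cube; clipping to the common part keeps 59.50 mm² — area = 59.50 mm². Checking containment: the cross-section at z = 6 is a subset of the cross-section at z = 2.1.

entirely on top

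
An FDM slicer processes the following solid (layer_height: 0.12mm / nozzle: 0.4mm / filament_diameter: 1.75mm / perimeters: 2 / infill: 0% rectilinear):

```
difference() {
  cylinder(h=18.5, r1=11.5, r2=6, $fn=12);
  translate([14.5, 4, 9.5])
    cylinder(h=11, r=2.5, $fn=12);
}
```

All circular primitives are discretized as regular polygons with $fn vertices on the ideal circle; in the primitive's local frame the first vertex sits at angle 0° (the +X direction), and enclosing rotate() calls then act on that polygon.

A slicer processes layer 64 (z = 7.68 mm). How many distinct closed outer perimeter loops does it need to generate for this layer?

At z = 7.68 mm: the cone: at t=0.415 of its height the radius interpolates to r₁+(r₂−r₁)t = 9.217, giving a regular 12-gon of that circumradius; the cylinder at (14.5, 4) is absent (z outside [9.5, 20.5]); Taking the first minus the rest: none of the subtracted shapes is present at this height, so the cone is unchanged — 1 connected region. The result has 1 disconnected region.

1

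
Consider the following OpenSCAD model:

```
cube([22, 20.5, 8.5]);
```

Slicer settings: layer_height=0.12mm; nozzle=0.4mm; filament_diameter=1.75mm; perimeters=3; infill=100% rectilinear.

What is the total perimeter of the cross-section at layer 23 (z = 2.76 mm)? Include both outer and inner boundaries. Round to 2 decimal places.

85.00 mm

At z = 2.76 mm: the 22×20.5 cube contributes its full rectangle (perimeter 85.00 mm). Overall, the cross-section is a single solid region. Total boundary length (outer) = 85.00 mm.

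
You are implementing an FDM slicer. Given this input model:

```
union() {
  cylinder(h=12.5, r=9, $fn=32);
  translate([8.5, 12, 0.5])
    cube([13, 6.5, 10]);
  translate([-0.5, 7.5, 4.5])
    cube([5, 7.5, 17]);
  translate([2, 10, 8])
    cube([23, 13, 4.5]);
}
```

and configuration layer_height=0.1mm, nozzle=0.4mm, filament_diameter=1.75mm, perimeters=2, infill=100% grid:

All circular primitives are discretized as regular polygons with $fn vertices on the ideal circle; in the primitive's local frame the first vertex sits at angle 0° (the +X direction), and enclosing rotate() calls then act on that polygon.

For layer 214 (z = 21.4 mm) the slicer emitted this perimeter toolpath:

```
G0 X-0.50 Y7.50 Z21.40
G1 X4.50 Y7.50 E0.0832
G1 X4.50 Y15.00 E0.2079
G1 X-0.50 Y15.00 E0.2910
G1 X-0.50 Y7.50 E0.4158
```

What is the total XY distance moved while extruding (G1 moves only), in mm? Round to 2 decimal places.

Sum the Euclidean lengths of each G1 segment: total = 25.00 mm.

25.00 mm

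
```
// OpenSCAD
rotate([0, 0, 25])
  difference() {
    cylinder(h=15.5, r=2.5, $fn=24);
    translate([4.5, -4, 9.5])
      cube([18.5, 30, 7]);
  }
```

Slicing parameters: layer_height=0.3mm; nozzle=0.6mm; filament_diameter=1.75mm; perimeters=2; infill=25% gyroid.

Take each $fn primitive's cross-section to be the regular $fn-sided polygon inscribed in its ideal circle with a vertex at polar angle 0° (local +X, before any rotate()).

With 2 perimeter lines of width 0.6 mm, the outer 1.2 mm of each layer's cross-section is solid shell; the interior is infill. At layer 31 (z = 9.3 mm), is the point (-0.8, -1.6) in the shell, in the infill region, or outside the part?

shell

At z = 9.3 mm: the r=2.5 cylinder contributes a regular 24-gon of circumradius 2.5; the cube at (4.5, -4) is absent (z outside [9.5, 16.5]); Subtracting the remaining from the first: none of the subtracted shapes is present at this height, so the r=2.5 cylinder is unchanged — 1 connected region; (whole slice rotated 25° about Z — lengths, areas and connectivity unchanged). Overall, the cross-section is a single solid region. Undo the 25° rotation: the query point maps to (-1.401, -1.112) in the un-rotated model frame. The nearest boundary edge runs (-2.17, -1.25)→(-1.77, -1.77); distance from the point to it = 0.69 mm. The point is inside the cross-section, 0.69 mm from the nearest boundary — within the 1.2 mm shell band (2 × 0.6).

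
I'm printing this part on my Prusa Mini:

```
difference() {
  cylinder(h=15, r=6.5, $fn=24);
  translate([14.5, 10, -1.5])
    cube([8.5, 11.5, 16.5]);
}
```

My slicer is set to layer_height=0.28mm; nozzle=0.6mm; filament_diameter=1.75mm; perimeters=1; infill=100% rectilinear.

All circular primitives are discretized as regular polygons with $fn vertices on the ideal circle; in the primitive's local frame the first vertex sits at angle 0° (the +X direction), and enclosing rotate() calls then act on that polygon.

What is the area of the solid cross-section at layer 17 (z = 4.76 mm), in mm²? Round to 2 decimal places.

At z = 4.76 mm: the r=6.5 cylinder contributes a regular 24-gon of circumradius 6.5 (area = (24/2)·6.500²·sin(360°/24) = 131.22 mm²); the cube at (14.5, 10) (footprint 8.5×11.5) is included at this height (area 97.75 mm²); After the difference (first − rest): starting from the r=6.5 cylinder (131.22 mm²), the 8.5×11.5 cube at (14.5, 10) misses the remaining region (no effect) — area = 131.22 mm². Overall, the cross-section is a single solid region. Net area = 131.22 mm².

131.22 mm²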